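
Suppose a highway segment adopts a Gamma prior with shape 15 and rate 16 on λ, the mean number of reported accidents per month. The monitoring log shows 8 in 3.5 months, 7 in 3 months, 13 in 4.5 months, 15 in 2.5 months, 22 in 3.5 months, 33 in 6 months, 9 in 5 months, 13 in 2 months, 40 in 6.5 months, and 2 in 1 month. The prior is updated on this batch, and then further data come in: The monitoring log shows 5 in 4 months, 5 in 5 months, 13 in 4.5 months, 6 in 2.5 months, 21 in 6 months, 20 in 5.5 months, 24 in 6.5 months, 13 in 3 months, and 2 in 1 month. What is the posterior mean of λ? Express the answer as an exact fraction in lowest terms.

572/183

Total count: 8 + 7 + 13 + 15 + 22 + 33 + 9 + 13 + 40 + 2 = 162.
Total exposure: 3.5 + 3 + 4.5 + 2.5 + 3.5 + 6 + 5 + 2 + 6.5 + 1 = 37.5 months.
After the first batch: Gamma(15 + 162, 16 + 37.5) = Gamma(177, 107/2).
Total count: 5 + 5 + 13 + 6 + 21 + 20 + 24 + 13 + 2 = 109.
Total exposure: 4 + 5 + 4.5 + 2.5 + 6 + 5.5 + 6.5 + 3 + 1 = 38 months.
After the second batch: Gamma(177 + 109, 107/2 + 38) = Gamma(286, 183/2).
Posterior mean = α'/β' = 286/(183/2) = 572/183.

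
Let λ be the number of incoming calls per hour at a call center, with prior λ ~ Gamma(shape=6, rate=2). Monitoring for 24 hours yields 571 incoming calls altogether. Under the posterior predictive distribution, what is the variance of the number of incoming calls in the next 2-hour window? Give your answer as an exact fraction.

Total count 571 over total exposure 24 hours.
Conjugate update: add total count to the shape and total exposure to the rate, giving Gamma(577, 26).
The posterior predictive for a window of length T is Negative Binomial with variance T·α'·(β'+T)/β'² = 2·577·28/676 = 8078/169.

8078/169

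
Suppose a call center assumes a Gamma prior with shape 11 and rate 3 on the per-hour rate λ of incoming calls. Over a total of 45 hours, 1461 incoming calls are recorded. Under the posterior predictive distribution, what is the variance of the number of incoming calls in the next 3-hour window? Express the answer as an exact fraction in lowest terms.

391/4

Total count 1461 over total exposure 45 hours.
The Gamma prior is conjugate for the Poisson rate, so λ | data ~ Gamma(11+1461, 3+45) = Gamma(1472, 48).
The posterior predictive for a window of length T is Negative Binomial with variance T·α'·(β'+T)/β'² = 3·1472·51/2304 = 391/4.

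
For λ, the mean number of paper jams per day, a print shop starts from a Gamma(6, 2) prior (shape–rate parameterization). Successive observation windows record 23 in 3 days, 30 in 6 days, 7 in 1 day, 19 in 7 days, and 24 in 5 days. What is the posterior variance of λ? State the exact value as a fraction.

Total count: 23 + 30 + 7 + 19 + 24 = 103.
Total exposure: 3 + 6 + 1 + 7 + 5 = 22 days.
Conjugate update: add total count to the shape and total exposure to the rate, giving Gamma(109, 24).
Posterior variance = α'/β'² = 109/576.

109/576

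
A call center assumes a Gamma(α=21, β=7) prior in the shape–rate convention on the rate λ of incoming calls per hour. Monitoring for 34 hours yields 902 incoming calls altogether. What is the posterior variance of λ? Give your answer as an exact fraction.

923/1681

Total count 902 over total exposure 34 hours.
By Gamma–Poisson conjugacy, the posterior is Gamma(α + Σx, β + Σt) = Gamma(21 + 902, 7 + 34) = Gamma(923, 41).
Posterior variance = α'/β'² = 923/1681.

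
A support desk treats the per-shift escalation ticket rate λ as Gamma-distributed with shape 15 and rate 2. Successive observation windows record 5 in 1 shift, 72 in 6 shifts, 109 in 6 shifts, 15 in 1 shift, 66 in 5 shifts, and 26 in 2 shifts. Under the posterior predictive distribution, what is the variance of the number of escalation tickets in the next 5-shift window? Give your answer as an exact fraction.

Total count: 5 + 72 + 109 + 15 + 66 + 26 = 293.
Total exposure: 1 + 6 + 6 + 1 + 5 + 2 = 21 shifts.
Gamma(α, β) with Poisson data over total exposure Σt gives posterior Gamma(α+Σx, β+Σt) = Gamma(308, 23).
The posterior predictive for a window of length T is Negative Binomial with variance T·α'·(β'+T)/β'² = 5·308·28/529 = 43120/529.

43120/529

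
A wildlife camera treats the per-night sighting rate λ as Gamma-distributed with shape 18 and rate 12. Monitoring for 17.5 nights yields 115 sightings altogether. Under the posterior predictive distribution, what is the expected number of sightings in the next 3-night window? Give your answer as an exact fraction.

Total count 115 over total exposure 17.5 nights.
By Gamma–Poisson conjugacy, the posterior is Gamma(α + Σx, β + Σt) = Gamma(18 + 115, 12 + 17.5) = Gamma(133, 59/2).
Predictive mean over a 3-night window = T·E[λ|data] = 3·133/(59/2) = 798/59.

798/59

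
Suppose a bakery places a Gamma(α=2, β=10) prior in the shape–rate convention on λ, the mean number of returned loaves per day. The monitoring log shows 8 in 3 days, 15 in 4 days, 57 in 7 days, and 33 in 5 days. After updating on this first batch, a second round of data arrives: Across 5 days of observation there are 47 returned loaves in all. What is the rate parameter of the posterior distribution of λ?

34

Total count: 8 + 15 + 57 + 33 = 113.
Total exposure: 3 + 4 + 7 + 5 = 19 days.
After the first batch: Gamma(2 + 113, 10 + 19) = Gamma(115, 29).
Total count 47 over total exposure 5 days.
After the second batch: Gamma(115 + 47, 29 + 5) = Gamma(162, 34).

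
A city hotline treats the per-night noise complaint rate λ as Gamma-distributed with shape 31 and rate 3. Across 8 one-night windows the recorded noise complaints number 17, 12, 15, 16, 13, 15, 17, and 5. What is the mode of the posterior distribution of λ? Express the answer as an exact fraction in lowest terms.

Total count: 17 + 12 + 15 + 16 + 13 + 15 + 17 + 5 = 110.
Total exposure: 8 nights.
Posterior: α' = 31 + 110 = 141, β' = 3 + 8 = 11.
Posterior mode = (α'−1)/β' = 140/11.

140/11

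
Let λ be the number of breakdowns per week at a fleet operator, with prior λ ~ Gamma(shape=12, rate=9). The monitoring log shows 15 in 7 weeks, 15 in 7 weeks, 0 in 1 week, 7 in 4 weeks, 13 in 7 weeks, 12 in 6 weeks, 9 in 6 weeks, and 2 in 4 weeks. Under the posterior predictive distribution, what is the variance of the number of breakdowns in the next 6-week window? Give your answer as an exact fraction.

190/17

Total count: 15 + 15 + 0 + 7 + 13 + 12 + 9 + 2 = 73.
Total exposure: 7 + 7 + 1 + 4 + 7 + 6 + 6 + 4 = 42 weeks.
Conjugate update: add total count to the shape and total exposure to the rate, giving Gamma(85, 51).
The posterior predictive for a window of length T is Negative Binomial with variance T·α'·(β'+T)/β'² = 6·85·57/2601 = 190/17.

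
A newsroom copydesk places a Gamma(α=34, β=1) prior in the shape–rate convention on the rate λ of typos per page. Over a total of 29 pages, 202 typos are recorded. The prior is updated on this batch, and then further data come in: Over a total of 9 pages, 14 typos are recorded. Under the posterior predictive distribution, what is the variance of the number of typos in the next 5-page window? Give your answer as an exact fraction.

Total count 202 over total exposure 29 pages.
After the first batch: Gamma(34 + 202, 1 + 29) = Gamma(236, 30).
Total count 14 over total exposure 9 pages.
After the second batch: Gamma(236 + 14, 30 + 9) = Gamma(250, 39).
The posterior predictive for a window of length T is Negative Binomial with variance T·α'·(β'+T)/β'² = 5·250·44/1521 = 55000/1521.

55000/1521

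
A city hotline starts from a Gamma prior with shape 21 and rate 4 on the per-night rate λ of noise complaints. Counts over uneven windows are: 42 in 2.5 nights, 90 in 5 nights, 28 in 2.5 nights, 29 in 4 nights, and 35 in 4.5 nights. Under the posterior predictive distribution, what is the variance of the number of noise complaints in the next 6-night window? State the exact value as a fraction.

Total count: 42 + 90 + 28 + 29 + 35 = 224.
Total exposure: 2.5 + 5 + 2.5 + 4 + 4.5 = 18.5 nights.
Gamma(α, β) with Poisson data over total exposure Σt gives posterior Gamma(α+Σx, β+Σt) = Gamma(245, 45/2).
The posterior predictive for a window of length T is Negative Binomial with variance T·α'·(β'+T)/β'² = 6·245·(57/2)/(2025/4) = 3724/45.

3724/45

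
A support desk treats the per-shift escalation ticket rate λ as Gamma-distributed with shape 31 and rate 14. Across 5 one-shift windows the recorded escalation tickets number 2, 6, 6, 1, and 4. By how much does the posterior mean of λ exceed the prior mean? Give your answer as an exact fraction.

111/266

Total count: 2 + 6 + 6 + 1 + 4 = 19.
Total exposure: 5 shifts.
The Gamma prior is conjugate for the Poisson rate, so λ | data ~ Gamma(31+19, 14+5) = Gamma(50, 19).
Posterior mean = 50/19 = 50/19; prior mean = 31/14 = 31/14. Difference = 50/19 − 31/14 = 111/266.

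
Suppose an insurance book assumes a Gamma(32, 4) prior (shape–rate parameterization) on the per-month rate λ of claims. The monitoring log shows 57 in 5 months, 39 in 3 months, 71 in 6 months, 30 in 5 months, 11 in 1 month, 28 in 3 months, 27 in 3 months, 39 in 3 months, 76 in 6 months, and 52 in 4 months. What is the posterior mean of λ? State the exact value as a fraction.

462/43

Total count: 57 + 39 + 71 + 30 + 11 + 28 + 27 + 39 + 76 + 52 = 430.
Total exposure: 5 + 3 + 6 + 5 + 1 + 3 + 3 + 3 + 6 + 4 = 39 months.
The Gamma prior is conjugate for the Poisson rate, so λ | data ~ Gamma(32+430, 4+39) = Gamma(462, 43).
Posterior mean = α'/β' = 462/43.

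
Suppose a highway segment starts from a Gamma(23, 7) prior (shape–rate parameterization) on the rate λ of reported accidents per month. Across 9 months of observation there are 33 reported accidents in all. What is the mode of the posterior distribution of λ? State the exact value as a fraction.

Total count 33 over total exposure 9 months.
The Gamma prior is conjugate for the Poisson rate, so λ | data ~ Gamma(23+33, 7+9) = Gamma(56, 16).
Posterior mode = (α'−1)/β' = 55/16.

55/16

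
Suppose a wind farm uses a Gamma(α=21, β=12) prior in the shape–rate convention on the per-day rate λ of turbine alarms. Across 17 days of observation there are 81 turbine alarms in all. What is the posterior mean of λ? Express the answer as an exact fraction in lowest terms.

102/29

Total count 81 over total exposure 17 days.
Conjugate update: add total count to the shape and total exposure to the rate, giving Gamma(102, 29).
Posterior mean = α'/β' = 102/29.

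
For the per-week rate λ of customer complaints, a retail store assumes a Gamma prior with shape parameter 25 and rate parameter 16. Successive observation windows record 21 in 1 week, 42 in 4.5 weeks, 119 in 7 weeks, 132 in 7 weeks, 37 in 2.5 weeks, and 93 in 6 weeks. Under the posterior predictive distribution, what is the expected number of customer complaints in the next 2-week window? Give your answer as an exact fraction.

Total count: 21 + 42 + 119 + 132 + 37 + 93 = 444.
Total exposure: 1 + 4.5 + 7 + 7 + 2.5 + 6 = 28 weeks.
The Gamma prior is conjugate for the Poisson rate, so λ | data ~ Gamma(25+444, 16+28) = Gamma(469, 44).
Predictive mean over a 2-week window = T·E[λ|data] = 2·469/44 = 469/22.

469/22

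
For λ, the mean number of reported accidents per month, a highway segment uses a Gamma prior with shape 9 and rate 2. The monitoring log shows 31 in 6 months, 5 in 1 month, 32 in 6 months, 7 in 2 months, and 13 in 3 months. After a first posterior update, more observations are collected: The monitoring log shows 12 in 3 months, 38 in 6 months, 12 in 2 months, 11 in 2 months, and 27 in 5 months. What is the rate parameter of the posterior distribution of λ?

Total count: 31 + 5 + 32 + 7 + 13 = 88.
Total exposure: 6 + 1 + 6 + 2 + 3 = 18 months.
After the first batch: Gamma(9 + 88, 2 + 18) = Gamma(97, 20).
Total count: 12 + 38 + 12 + 11 + 27 = 100.
Total exposure: 3 + 6 + 2 + 2 + 5 = 18 months.
After the second batch: Gamma(97 + 100, 20 + 18) = Gamma(197, 38).

38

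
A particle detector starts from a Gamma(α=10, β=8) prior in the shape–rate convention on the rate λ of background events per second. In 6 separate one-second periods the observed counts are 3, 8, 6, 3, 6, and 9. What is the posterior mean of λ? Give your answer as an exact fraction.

45/14

Total count: 3 + 8 + 6 + 3 + 6 + 9 = 35.
Total exposure: 6 seconds.
The Gamma prior is conjugate for the Poisson rate, so λ | data ~ Gamma(10+35, 8+6) = Gamma(45, 14).
Posterior mean = α'/β' = 45/14.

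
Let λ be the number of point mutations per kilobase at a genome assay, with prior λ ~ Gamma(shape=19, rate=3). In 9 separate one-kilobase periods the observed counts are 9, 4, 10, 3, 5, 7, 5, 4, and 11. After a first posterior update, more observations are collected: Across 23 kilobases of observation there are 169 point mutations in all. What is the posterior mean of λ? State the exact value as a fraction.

Total count: 9 + 4 + 10 + 3 + 5 + 7 + 5 + 4 + 11 = 58.
Total exposure: 9 kilobases.
After the first batch: Gamma(19 + 58, 3 + 9) = Gamma(77, 12).
Total count 169 over total exposure 23 kilobases.
After the second batch: Gamma(77 + 169, 12 + 23) = Gamma(246, 35).
Posterior mean = α'/β' = 246/35.

246/35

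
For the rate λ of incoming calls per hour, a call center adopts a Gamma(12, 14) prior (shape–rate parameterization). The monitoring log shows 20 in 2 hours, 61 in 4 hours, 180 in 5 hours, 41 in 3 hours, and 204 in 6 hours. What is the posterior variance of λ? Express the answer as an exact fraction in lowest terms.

Total count: 20 + 61 + 180 + 41 + 204 = 506.
Total exposure: 2 + 4 + 5 + 3 + 6 = 20 hours.
By Gamma–Poisson conjugacy, the posterior is Gamma(α + Σx, β + Σt) = Gamma(12 + 506, 14 + 20) = Gamma(518, 34).
Posterior variance = α'/β'² = 518/1156 = 259/578.

259/578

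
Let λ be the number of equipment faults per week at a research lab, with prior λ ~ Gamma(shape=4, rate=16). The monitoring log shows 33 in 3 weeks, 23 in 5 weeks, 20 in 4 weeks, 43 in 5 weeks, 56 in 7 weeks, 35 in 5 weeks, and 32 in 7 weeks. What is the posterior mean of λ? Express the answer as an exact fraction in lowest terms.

Total count: 33 + 23 + 20 + 43 + 56 + 35 + 32 = 242.
Total exposure: 3 + 5 + 4 + 5 + 7 + 5 + 7 = 36 weeks.
The Gamma prior is conjugate for the Poisson rate, so λ | data ~ Gamma(4+242, 16+36) = Gamma(246, 52).
Posterior mean = α'/β' = 246/52 = 123/26.

123/26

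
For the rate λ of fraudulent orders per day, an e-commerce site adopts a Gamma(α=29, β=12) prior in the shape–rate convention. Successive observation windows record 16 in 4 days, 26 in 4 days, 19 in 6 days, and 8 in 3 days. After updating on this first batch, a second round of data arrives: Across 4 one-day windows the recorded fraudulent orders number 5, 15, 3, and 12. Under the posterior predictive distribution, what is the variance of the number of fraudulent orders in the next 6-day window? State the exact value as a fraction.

Total count: 16 + 26 + 19 + 8 = 69.
Total exposure: 4 + 4 + 6 + 3 = 17 days.
After the first batch: Gamma(29 + 69, 12 + 17) = Gamma(98, 29).
Total count: 5 + 15 + 3 + 12 = 35.
Total exposure: 4 days.
After the second batch: Gamma(98 + 35, 29 + 4) = Gamma(133, 33).
The posterior predictive for a window of length T is Negative Binomial with variance T·α'·(β'+T)/β'² = 6·133·39/1089 = 3458/121.

3458/121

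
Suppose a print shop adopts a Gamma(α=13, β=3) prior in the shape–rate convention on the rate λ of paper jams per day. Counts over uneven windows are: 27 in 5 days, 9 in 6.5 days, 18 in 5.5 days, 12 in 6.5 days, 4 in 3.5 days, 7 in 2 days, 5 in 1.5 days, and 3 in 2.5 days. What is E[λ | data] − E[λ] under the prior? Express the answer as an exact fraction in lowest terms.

Total count: 27 + 9 + 18 + 12 + 4 + 7 + 5 + 3 = 85.
Total exposure: 5 + 6.5 + 5.5 + 6.5 + 3.5 + 2 + 1.5 + 2.5 = 33 days.
The Gamma prior is conjugate for the Poisson rate, so λ | data ~ Gamma(13+85, 3+33) = Gamma(98, 36).
Posterior mean = 98/36 = 49/18; prior mean = 13/3 = 13/3. Difference = 49/18 − 13/3 = -29/18.

-29/18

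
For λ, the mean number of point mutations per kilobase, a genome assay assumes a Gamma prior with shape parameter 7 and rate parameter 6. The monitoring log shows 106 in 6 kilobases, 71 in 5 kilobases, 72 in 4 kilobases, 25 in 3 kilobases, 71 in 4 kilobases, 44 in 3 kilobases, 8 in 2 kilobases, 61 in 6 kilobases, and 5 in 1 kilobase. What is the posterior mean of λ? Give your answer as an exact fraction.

Total count: 106 + 71 + 72 + 25 + 71 + 44 + 8 + 61 + 5 = 463.
Total exposure: 6 + 5 + 4 + 3 + 4 + 3 + 2 + 6 + 1 = 34 kilobases.
Gamma(α, β) with Poisson data over total exposure Σt gives posterior Gamma(α+Σx, β+Σt) = Gamma(470, 40).
Posterior mean = α'/β' = 470/40 = 47/4.

47/4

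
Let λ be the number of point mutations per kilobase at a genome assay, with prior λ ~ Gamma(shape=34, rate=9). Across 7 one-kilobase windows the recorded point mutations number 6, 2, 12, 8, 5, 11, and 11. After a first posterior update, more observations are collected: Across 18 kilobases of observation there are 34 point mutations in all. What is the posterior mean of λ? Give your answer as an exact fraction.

Total count: 6 + 2 + 12 + 8 + 5 + 11 + 11 = 55.
Total exposure: 7 kilobases.
After the first batch: Gamma(34 + 55, 9 + 7) = Gamma(89, 16).
Total count 34 over total exposure 18 kilobases.
After the second batch: Gamma(89 + 34, 16 + 18) = Gamma(123, 34).
Posterior mean = α'/β' = 123/34.

123/34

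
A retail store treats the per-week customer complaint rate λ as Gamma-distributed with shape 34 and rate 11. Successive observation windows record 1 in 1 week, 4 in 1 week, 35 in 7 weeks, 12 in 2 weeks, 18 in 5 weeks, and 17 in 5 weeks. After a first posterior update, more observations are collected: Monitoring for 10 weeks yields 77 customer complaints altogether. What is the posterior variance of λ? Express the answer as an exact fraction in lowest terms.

11/98

Total count: 1 + 4 + 35 + 12 + 18 + 17 = 87.
Total exposure: 1 + 1 + 7 + 2 + 5 + 5 = 21 weeks.
After the first batch: Gamma(34 + 87, 11 + 21) = Gamma(121, 32).
Total count 77 over total exposure 10 weeks.
After the second batch: Gamma(121 + 77, 32 + 10) = Gamma(198, 42).
Posterior variance = α'/β'² = 198/1764 = 11/98.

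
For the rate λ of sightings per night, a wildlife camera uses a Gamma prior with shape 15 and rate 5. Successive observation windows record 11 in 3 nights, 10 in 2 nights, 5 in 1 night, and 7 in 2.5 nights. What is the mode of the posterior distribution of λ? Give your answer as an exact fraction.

94/27

Total count: 11 + 10 + 5 + 7 = 33.
Total exposure: 3 + 2 + 1 + 2.5 = 8.5 nights.
Conjugate update: add total count to the shape and total exposure to the rate, giving Gamma(48, 27/2).
Posterior mode = (α'−1)/β' = 47/(27/2) = 94/27.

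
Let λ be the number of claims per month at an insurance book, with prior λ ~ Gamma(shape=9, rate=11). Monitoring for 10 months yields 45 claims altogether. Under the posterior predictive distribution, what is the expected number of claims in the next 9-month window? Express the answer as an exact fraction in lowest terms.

Total count 45 over total exposure 10 months.
Posterior: α' = 9 + 45 = 54, β' = 11 + 10 = 21.
Predictive mean over a 9-month window = T·E[λ|data] = 9·54/21 = 162/7.

162/7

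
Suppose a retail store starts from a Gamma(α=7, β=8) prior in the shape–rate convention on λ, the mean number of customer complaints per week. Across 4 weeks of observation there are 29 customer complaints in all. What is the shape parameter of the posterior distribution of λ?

Total count 29 over total exposure 4 weeks.
Conjugate update: add total count to the shape and total exposure to the rate, giving Gamma(36, 12).

36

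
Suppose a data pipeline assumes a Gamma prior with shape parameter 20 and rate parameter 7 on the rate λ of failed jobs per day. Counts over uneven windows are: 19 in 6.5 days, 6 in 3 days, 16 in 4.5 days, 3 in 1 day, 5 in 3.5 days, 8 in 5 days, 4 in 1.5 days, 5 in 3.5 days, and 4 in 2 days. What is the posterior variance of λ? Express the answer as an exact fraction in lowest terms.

8/125

Total count: 19 + 6 + 16 + 3 + 5 + 8 + 4 + 5 + 4 = 70.
Total exposure: 6.5 + 3 + 4.5 + 1 + 3.5 + 5 + 1.5 + 3.5 + 2 = 30.5 days.
The Gamma prior is conjugate for the Poisson rate, so λ | data ~ Gamma(20+70, 7+30.5) = Gamma(90, 75/2).
Posterior variance = α'/β'² = 90/(5625/4) = 8/125.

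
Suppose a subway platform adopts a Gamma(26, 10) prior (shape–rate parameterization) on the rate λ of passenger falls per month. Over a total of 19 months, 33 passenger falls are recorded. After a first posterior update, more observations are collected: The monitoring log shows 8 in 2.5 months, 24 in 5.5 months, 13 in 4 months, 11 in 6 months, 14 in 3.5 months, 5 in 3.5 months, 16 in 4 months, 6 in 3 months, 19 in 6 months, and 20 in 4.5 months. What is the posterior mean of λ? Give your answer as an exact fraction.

Total count 33 over total exposure 19 months.
After the first batch: Gamma(26 + 33, 10 + 19) = Gamma(59, 29).
Total count: 8 + 24 + 13 + 11 + 14 + 5 + 16 + 6 + 19 + 20 = 136.
Total exposure: 2.5 + 5.5 + 4 + 6 + 3.5 + 3.5 + 4 + 3 + 6 + 4.5 = 42.5 months.
After the second batch: Gamma(59 + 136, 29 + 42.5) = Gamma(195, 143/2).
Posterior mean = α'/β' = 195/(143/2) = 30/11.

30/11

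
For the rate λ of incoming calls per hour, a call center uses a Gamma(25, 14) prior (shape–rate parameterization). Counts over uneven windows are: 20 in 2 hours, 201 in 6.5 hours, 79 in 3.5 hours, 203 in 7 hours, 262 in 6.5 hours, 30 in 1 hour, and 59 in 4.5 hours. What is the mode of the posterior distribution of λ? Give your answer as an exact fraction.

Total count: 20 + 201 + 79 + 203 + 262 + 30 + 59 = 854.
Total exposure: 2 + 6.5 + 3.5 + 7 + 6.5 + 1 + 4.5 = 31 hours.
Gamma(α, β) with Poisson data over total exposure Σt gives posterior Gamma(α+Σx, β+Σt) = Gamma(879, 45).
Posterior mode = (α'−1)/β' = 878/45.

878/45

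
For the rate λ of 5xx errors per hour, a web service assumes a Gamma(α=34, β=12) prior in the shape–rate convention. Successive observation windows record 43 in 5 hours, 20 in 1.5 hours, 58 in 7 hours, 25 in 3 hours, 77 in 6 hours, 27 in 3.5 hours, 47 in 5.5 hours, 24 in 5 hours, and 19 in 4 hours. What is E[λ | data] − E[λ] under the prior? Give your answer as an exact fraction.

Total count: 43 + 20 + 58 + 25 + 77 + 27 + 47 + 24 + 19 = 340.
Total exposure: 5 + 1.5 + 7 + 3 + 6 + 3.5 + 5.5 + 5 + 4 = 40.5 hours.
Conjugate update: add total count to the shape and total exposure to the rate, giving Gamma(374, 105/2).
Posterior mean = 374/(105/2) = 748/105; prior mean = 34/12 = 17/6. Difference = 748/105 − 17/6 = 901/210.

901/210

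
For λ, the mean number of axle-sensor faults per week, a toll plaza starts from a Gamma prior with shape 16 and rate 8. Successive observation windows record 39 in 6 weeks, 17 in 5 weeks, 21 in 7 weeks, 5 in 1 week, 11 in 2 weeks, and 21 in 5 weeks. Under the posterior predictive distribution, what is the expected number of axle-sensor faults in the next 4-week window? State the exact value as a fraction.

260/17

Total count: 39 + 17 + 21 + 5 + 11 + 21 = 114.
Total exposure: 6 + 5 + 7 + 1 + 2 + 5 = 26 weeks.
By Gamma–Poisson conjugacy, the posterior is Gamma(α + Σx, β + Σt) = Gamma(16 + 114, 8 + 26) = Gamma(130, 34).
Predictive mean over a 4-week window = T·E[λ|data] = 4·130/34 = 260/17.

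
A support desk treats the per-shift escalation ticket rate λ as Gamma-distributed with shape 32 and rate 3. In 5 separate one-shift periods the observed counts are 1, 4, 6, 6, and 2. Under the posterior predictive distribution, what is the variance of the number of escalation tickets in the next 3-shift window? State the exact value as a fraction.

Total count: 1 + 4 + 6 + 6 + 2 = 19.
Total exposure: 5 shifts.
Conjugate update: add total count to the shape and total exposure to the rate, giving Gamma(51, 8).
The posterior predictive for a window of length T is Negative Binomial with variance T·α'·(β'+T)/β'² = 3·51·11/64 = 1683/64.

1683/64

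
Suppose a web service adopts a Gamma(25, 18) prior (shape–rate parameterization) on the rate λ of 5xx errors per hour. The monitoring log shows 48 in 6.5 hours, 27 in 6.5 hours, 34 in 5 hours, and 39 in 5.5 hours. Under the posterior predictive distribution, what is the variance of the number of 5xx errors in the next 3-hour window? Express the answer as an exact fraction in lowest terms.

Total count: 48 + 27 + 34 + 39 = 148.
Total exposure: 6.5 + 6.5 + 5 + 5.5 = 23.5 hours.
By Gamma–Poisson conjugacy, the posterior is Gamma(α + Σx, β + Σt) = Gamma(25 + 148, 18 + 23.5) = Gamma(173, 83/2).
The posterior predictive for a window of length T is Negative Binomial with variance T·α'·(β'+T)/β'² = 3·173·(89/2)/(6889/4) = 92382/6889.

92382/6889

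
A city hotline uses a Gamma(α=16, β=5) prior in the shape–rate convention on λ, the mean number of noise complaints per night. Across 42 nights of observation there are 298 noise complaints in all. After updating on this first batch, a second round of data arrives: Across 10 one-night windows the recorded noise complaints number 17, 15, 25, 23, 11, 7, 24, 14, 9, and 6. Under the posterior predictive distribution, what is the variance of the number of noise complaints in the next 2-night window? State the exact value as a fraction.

18290/1083

Total count 298 over total exposure 42 nights.
After the first batch: Gamma(16 + 298, 5 + 42) = Gamma(314, 47).
Total count: 17 + 15 + 25 + 23 + 11 + 7 + 24 + 14 + 9 + 6 = 151.
Total exposure: 10 nights.
After the second batch: Gamma(314 + 151, 47 + 10) = Gamma(465, 57).
The posterior predictive for a window of length T is Negative Binomial with variance T·α'·(β'+T)/β'² = 2·465·59/3249 = 18290/1083.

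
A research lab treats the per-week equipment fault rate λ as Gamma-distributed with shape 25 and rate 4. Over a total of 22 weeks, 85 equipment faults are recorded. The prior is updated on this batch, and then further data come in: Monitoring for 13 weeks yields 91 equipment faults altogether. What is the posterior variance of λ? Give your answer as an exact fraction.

67/507

Total count 85 over total exposure 22 weeks.
After the first batch: Gamma(25 + 85, 4 + 22) = Gamma(110, 26).
Total count 91 over total exposure 13 weeks.
After the second batch: Gamma(110 + 91, 26 + 13) = Gamma(201, 39).
Posterior variance = α'/β'² = 201/1521 = 67/507.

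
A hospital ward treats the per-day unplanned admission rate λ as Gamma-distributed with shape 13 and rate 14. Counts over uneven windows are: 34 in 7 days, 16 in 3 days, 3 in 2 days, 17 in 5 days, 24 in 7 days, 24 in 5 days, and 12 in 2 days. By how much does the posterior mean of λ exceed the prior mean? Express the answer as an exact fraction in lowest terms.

1417/630

Total count: 34 + 16 + 3 + 17 + 24 + 24 + 12 = 130.
Total exposure: 7 + 3 + 2 + 5 + 7 + 5 + 2 = 31 days.
Gamma(α, β) with Poisson data over total exposure Σt gives posterior Gamma(α+Σx, β+Σt) = Gamma(143, 45).
Posterior mean = 143/45 = 143/45; prior mean = 13/14 = 13/14. Difference = 143/45 − 13/14 = 1417/630.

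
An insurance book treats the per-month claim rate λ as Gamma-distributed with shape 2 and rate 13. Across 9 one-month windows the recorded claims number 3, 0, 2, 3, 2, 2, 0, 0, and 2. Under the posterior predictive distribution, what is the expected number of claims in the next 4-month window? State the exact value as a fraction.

Total count: 3 + 0 + 2 + 3 + 2 + 2 + 0 + 0 + 2 = 14.
Total exposure: 9 months.
Conjugate update: add total count to the shape and total exposure to the rate, giving Gamma(16, 22).
Predictive mean over a 4-month window = T·E[λ|data] = 4·16/22 = 32/11.

32/11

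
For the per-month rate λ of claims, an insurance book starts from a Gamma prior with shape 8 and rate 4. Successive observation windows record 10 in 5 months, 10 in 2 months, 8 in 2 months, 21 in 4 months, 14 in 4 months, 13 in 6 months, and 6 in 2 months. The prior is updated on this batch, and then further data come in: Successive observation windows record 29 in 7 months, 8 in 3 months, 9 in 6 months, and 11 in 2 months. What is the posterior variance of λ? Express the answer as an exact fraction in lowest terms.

Total count: 10 + 10 + 8 + 21 + 14 + 13 + 6 = 82.
Total exposure: 5 + 2 + 2 + 4 + 4 + 6 + 2 = 25 months.
After the first batch: Gamma(8 + 82, 4 + 25) = Gamma(90, 29).
Total count: 29 + 8 + 9 + 11 = 57.
Total exposure: 7 + 3 + 6 + 2 = 18 months.
After the second batch: Gamma(90 + 57, 29 + 18) = Gamma(147, 47).
Posterior variance = α'/β'² = 147/2209.

147/2209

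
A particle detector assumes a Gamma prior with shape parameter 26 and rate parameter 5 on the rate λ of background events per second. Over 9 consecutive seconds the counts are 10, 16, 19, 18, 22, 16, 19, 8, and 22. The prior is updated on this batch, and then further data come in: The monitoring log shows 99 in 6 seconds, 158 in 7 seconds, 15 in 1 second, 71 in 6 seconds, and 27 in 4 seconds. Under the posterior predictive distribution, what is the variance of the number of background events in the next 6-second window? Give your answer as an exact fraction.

Total count: 10 + 16 + 19 + 18 + 22 + 16 + 19 + 8 + 22 = 150.
Total exposure: 9 seconds.
After the first batch: Gamma(26 + 150, 5 + 9) = Gamma(176, 14).
Total count: 99 + 158 + 15 + 71 + 27 = 370.
Total exposure: 6 + 7 + 1 + 6 + 4 = 24 seconds.
After the second batch: Gamma(176 + 370, 14 + 24) = Gamma(546, 38).
The posterior predictive for a window of length T is Negative Binomial with variance T·α'·(β'+T)/β'² = 6·546·44/1444 = 36036/361.

36036/361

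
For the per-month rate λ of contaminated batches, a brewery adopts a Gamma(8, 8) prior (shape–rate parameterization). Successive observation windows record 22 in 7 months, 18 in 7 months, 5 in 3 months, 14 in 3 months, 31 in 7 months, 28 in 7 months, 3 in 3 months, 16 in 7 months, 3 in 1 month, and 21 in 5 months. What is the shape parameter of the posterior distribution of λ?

169

Total count: 22 + 18 + 5 + 14 + 31 + 28 + 3 + 16 + 3 + 21 = 161.
Total exposure: 7 + 7 + 3 + 3 + 7 + 7 + 3 + 7 + 1 + 5 = 50 months.
Posterior: α' = 8 + 161 = 169, β' = 8 + 50 = 58.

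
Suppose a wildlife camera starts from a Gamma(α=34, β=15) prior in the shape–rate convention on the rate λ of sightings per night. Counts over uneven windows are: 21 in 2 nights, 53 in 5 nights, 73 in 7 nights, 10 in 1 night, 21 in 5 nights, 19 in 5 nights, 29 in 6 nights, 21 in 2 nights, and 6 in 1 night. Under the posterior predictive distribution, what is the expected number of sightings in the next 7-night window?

41

Total count: 21 + 53 + 73 + 10 + 21 + 19 + 29 + 21 + 6 = 253.
Total exposure: 2 + 5 + 7 + 1 + 5 + 5 + 6 + 2 + 1 = 34 nights.
By Gamma–Poisson conjugacy, the posterior is Gamma(α + Σx, β + Σt) = Gamma(34 + 253, 15 + 34) = Gamma(287, 49).
Predictive mean over a 7-night window = T·E[λ|data] = 7·287/49 = 41.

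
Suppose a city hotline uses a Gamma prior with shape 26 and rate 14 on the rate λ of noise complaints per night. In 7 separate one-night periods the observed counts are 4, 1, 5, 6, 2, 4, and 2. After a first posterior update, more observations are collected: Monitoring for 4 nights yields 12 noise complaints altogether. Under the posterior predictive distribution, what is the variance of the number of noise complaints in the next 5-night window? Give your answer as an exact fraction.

Total count: 4 + 1 + 5 + 6 + 2 + 4 + 2 = 24.
Total exposure: 7 nights.
After the first batch: Gamma(26 + 24, 14 + 7) = Gamma(50, 21).
Total count 12 over total exposure 4 nights.
After the second batch: Gamma(50 + 12, 21 + 4) = Gamma(62, 25).
The posterior predictive for a window of length T is Negative Binomial with variance T·α'·(β'+T)/β'² = 5·62·30/625 = 372/25.

372/25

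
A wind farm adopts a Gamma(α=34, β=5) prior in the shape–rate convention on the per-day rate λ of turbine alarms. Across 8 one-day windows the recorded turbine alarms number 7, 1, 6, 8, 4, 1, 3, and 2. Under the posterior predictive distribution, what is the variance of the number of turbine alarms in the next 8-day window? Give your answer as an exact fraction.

Total count: 7 + 1 + 6 + 8 + 4 + 1 + 3 + 2 = 32.
Total exposure: 8 days.
Posterior: α' = 34 + 32 = 66, β' = 5 + 8 = 13.
The posterior predictive for a window of length T is Negative Binomial with variance T·α'·(β'+T)/β'² = 8·66·21/169 = 11088/169.

11088/169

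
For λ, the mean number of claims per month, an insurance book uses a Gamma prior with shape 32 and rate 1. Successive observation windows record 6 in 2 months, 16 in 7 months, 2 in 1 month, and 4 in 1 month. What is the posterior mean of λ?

5

Total count: 6 + 16 + 2 + 4 = 28.
Total exposure: 2 + 7 + 1 + 1 = 11 months.
Posterior: α' = 32 + 28 = 60, β' = 1 + 11 = 12.
Posterior mean = α'/β' = 60/12 = 5.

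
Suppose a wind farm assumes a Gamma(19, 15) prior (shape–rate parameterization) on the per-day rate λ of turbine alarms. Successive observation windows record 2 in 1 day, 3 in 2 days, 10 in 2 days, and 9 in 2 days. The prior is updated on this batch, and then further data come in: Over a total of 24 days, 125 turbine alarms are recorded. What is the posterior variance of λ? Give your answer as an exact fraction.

Total count: 2 + 3 + 10 + 9 = 24.
Total exposure: 1 + 2 + 2 + 2 = 7 days.
After the first batch: Gamma(19 + 24, 15 + 7) = Gamma(43, 22).
Total count 125 over total exposure 24 days.
After the second batch: Gamma(43 + 125, 22 + 24) = Gamma(168, 46).
Posterior variance = α'/β'² = 168/2116 = 42/529.

42/529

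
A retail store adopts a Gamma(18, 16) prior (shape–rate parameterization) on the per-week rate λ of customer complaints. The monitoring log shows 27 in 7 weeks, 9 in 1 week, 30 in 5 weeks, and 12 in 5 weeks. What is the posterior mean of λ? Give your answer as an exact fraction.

Total count: 27 + 9 + 30 + 12 = 78.
Total exposure: 7 + 1 + 5 + 5 = 18 weeks.
Conjugate update: add total count to the shape and total exposure to the rate, giving Gamma(96, 34).
Posterior mean = α'/β' = 96/34 = 48/17.

48/17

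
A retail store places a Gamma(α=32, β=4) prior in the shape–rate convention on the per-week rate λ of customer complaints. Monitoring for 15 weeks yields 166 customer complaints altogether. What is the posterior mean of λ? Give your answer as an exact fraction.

Total count 166 over total exposure 15 weeks.
Conjugate update: add total count to the shape and total exposure to the rate, giving Gamma(198, 19).
Posterior mean = α'/β' = 198/19.

198/19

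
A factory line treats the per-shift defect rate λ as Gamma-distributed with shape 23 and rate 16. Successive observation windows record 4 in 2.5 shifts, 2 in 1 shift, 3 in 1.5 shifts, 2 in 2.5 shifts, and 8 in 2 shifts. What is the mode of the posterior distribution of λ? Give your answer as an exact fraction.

Total count: 4 + 2 + 3 + 2 + 8 = 19.
Total exposure: 2.5 + 1 + 1.5 + 2.5 + 2 = 9.5 shifts.
Conjugate update: add total count to the shape and total exposure to the rate, giving Gamma(42, 51/2).
Posterior mode = (α'−1)/β' = 41/(51/2) = 82/51.

82/51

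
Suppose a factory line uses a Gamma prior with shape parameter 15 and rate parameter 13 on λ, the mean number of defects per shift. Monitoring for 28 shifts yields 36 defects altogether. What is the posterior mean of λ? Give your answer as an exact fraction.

51/41

Total count 36 over total exposure 28 shifts.
Posterior: α' = 15 + 36 = 51, β' = 13 + 28 = 41.
Posterior mean = α'/β' = 51/41.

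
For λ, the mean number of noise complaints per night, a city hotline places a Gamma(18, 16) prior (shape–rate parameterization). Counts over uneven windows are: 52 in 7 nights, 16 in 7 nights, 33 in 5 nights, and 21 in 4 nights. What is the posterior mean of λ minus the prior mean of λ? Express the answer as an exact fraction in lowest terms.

769/312

Total count: 52 + 16 + 33 + 21 = 122.
Total exposure: 7 + 7 + 5 + 4 = 23 nights.
By Gamma–Poisson conjugacy, the posterior is Gamma(α + Σx, β + Σt) = Gamma(18 + 122, 16 + 23) = Gamma(140, 39).
Posterior mean = 140/39 = 140/39; prior mean = 18/16 = 9/8. Difference = 140/39 − 9/8 = 769/312.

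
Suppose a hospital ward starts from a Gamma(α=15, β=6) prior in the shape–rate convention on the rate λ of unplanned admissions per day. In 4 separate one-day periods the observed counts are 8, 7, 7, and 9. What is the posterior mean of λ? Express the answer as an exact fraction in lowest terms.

23/5

Total count: 8 + 7 + 7 + 9 = 31.
Total exposure: 4 days.
Gamma(α, β) with Poisson data over total exposure Σt gives posterior Gamma(α+Σx, β+Σt) = Gamma(46, 10).
Posterior mean = α'/β' = 46/10 = 23/5.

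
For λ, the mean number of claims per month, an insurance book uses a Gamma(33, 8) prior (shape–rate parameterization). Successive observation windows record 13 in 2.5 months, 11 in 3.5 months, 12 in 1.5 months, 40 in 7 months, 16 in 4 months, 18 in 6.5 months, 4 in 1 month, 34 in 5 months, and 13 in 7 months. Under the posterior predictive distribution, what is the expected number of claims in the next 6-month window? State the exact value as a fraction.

582/23

Total count: 13 + 11 + 12 + 40 + 16 + 18 + 4 + 34 + 13 = 161.
Total exposure: 2.5 + 3.5 + 1.5 + 7 + 4 + 6.5 + 1 + 5 + 7 = 38 months.
The Gamma prior is conjugate for the Poisson rate, so λ | data ~ Gamma(33+161, 8+38) = Gamma(194, 46).
Predictive mean over a 6-month window = T·E[λ|data] = 6·194/46 = 582/23.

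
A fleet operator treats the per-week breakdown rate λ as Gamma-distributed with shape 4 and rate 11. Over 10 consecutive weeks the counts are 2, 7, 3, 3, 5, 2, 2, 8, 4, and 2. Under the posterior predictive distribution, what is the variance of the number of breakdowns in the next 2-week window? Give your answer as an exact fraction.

Total count: 2 + 7 + 3 + 3 + 5 + 2 + 2 + 8 + 4 + 2 = 38.
Total exposure: 10 weeks.
Conjugate update: add total count to the shape and total exposure to the rate, giving Gamma(42, 21).
The posterior predictive for a window of length T is Negative Binomial with variance T·α'·(β'+T)/β'² = 2·42·23/441 = 92/21.

92/21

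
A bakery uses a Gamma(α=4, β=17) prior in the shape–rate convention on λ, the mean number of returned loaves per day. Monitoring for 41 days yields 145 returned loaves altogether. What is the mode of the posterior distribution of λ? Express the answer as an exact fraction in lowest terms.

Total count 145 over total exposure 41 days.
Gamma(α, β) with Poisson data over total exposure Σt gives posterior Gamma(α+Σx, β+Σt) = Gamma(149, 58).
Posterior mode = (α'−1)/β' = 148/58 = 74/29.

74/29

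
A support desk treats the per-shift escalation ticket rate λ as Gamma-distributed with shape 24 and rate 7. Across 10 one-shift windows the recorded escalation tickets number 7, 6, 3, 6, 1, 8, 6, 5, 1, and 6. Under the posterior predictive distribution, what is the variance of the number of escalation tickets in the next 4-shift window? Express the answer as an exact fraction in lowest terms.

Total count: 7 + 6 + 3 + 6 + 1 + 8 + 6 + 5 + 1 + 6 = 49.
Total exposure: 10 shifts.
Posterior: α' = 24 + 49 = 73, β' = 7 + 10 = 17.
The posterior predictive for a window of length T is Negative Binomial with variance T·α'·(β'+T)/β'² = 4·73·21/289 = 6132/289.

6132/289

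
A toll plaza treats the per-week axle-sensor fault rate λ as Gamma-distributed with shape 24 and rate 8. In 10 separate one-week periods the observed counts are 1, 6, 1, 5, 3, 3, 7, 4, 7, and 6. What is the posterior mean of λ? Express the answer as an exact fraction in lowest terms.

67/18

Total count: 1 + 6 + 1 + 5 + 3 + 3 + 7 + 4 + 7 + 6 = 43.
Total exposure: 10 weeks.
Gamma(α, β) with Poisson data over total exposure Σt gives posterior Gamma(α+Σx, β+Σt) = Gamma(67, 18).
Posterior mean = α'/β' = 67/18.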